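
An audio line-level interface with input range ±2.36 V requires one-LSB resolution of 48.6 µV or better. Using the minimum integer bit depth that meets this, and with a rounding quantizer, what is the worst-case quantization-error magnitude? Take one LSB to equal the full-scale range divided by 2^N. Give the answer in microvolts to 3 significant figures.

Range = 2.36 − (-2.36) = 4.72 V.
4.72 V / 48.6 µV = 97120. Since 2^16 = 65536 and 2^17 = 131072, N = 17.
LSB = 4.72 V / 2^17 = 36.011 µV.
Max error for round-to-nearest is LSB/2 = 18.0 µV.

18.0 µV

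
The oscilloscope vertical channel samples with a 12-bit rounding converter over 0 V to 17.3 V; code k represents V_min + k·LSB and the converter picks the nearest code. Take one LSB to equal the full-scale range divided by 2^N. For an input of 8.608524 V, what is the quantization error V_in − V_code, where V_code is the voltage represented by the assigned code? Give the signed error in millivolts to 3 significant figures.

+0.760 mV

Span = 17.3 V. LSB = 17.3 V / 2^12 ≈ 4.224 mV.
Position in LSBs: (8.608524 − (0)) × 4096/17.3 = 2038.1800; rounding gives k = 2038.
Reconstructed level: 0 + 2038 × 17.3/4096 V = 8.607763672 V.
V_in − V_code = 8.608524 − (8.607763672) = +0.760 mV.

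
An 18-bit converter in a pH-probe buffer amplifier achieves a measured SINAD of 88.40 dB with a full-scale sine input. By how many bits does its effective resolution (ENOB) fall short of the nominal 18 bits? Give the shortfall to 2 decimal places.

N_eff = (88.40 − 1.76)/6.02 = 14.3920 bits.
Shortfall = 18 − 14.3920 = 3.6080 bits.

3.61 bits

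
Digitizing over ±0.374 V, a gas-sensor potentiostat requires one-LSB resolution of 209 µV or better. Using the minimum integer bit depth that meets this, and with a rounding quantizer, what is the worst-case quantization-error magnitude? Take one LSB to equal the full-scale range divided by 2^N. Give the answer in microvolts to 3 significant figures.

The full-scale span is 0.374 − (-0.374) = 0.748 V.
Levels needed ≥ 0.748/209 µV = 3579. 2^12 = 4096 suffices, so N_min = 12.
LSB = 0.748 V ÷ 2^12 = 0.748/4096 V = 182.62 µV.
|e|_max = LSB/2 = 91.3 µV.

91.3 µV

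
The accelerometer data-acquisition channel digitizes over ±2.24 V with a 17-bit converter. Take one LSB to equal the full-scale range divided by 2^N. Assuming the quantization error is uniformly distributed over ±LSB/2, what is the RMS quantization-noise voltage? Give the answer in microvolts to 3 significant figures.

Full-scale range = 2.24 V − (-2.24 V) = 4.48 V.
Step size = 4.48/131072 V = 34.180 µV.
For a uniform distribution on [−LSB/2, +LSB/2], V_rms = LSB/√12 = 34.180 µV/3.4641 = 9.87 µV.

9.87 µV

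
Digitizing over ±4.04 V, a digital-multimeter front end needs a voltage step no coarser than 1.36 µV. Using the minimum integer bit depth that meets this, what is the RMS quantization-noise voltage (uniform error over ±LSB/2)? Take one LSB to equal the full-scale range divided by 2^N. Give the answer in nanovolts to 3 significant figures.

278 nV

The full-scale span is 4.04 − (-4.04) = 8.08 V.
8.08 V / 1.36 µV = 5.941e6. Since 2^22 = 4194304 and 2^23 = 8388608, N = 23.
LSB = 8.08 V ÷ 2^23 = 8.08/8388608 V = 0.96321 µV.
V_rms = LSB/√12 = 278 nV.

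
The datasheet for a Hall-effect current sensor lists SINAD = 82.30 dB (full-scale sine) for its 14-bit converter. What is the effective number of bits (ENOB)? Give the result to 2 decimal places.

13.38 bits

ENOB = (SINAD − 1.76) / 6.02 = (82.30 − 1.76) / 6.02 = 80.54 / 6.02 = 13.3787.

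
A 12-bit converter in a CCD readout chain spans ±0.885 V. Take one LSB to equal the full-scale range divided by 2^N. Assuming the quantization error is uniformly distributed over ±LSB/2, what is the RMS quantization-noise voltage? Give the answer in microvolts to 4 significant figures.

124.7 µV

The full-scale span is 0.885 − (-0.885) = 1.77 V.
LSB = 1.77 V ÷ 2^12 = 1.77/4096 V = 432.129 µV.
RMS of a uniform error over width LSB is LSB/√12 = 124.7 µV.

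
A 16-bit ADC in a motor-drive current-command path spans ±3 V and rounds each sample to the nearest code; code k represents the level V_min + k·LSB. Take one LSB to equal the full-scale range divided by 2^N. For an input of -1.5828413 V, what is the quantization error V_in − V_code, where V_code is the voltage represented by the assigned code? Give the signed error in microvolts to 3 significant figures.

Span: 3 V − (-3 V) = 6 V. LSB = 6 V / 2^16 ≈ 91.55 µV.
Position in LSBs: (-1.5828413 − (-3)) × 65536/6 = 15479.1521; rounding gives k = 15479.
V_code = -3 + (15479/65536) × 6 = -1.5828552246 V.
V_in − V_code = -1.5828413 − (-1.5828552246) = +13.9 µV.

+13.9 µV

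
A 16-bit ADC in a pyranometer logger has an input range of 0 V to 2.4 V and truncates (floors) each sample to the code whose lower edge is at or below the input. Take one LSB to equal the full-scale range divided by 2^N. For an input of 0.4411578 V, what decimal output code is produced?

12046

Range is 2.4 V. LSB = 2.4 V / 2^16 ≈ 36.62 µV.
code = ⌊(V_in − V_min)/LSB⌋ = ⌊(V_in − V_min) × 2^16 / range⌋
     = ⌊(0.4411578 − (0)) × 65536 / 2.4⌋ = ⌊0.4411578 × 65536/2.4⌋
     = ⌊12046.549⌋ = 12046.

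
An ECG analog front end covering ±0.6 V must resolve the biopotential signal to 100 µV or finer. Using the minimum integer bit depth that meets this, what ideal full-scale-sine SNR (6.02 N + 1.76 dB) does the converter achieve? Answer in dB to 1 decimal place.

Span: 0.6 V − (-0.6 V) = 1.2 V.
Levels needed ≥ 1.2/100 µV = 12000. 2^14 = 16384 suffices, so N_min = 14.
SNR = 6.02 × 14 + 1.76 = 86.04 dB.

86.0 dB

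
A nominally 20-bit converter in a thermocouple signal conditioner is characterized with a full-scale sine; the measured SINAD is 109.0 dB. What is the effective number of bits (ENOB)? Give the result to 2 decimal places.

17.81 bits

Inverting SNR = 6.02 N + 1.76: N_eff = (109.0 − 1.76)/6.02 = 17.8140.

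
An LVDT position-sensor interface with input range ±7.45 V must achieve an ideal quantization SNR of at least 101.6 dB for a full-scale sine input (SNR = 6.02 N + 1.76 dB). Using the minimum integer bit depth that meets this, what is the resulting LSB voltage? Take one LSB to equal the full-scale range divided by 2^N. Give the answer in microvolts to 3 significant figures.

Full-scale range = 7.45 V − (-7.45 V) = 14.9 V.
Required N = ⌈(101.6 − 1.76)/6.02⌉ = ⌈16.585⌉ = 17.
Step size = 14.9/131072 V = 114 µV.

114 µV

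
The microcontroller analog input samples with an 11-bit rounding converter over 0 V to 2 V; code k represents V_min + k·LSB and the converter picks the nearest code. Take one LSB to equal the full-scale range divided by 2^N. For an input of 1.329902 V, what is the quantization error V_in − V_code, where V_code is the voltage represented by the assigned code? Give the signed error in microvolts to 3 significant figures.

Full-scale range = 2 V. LSB = 2 V / 2^11 ≈ 0.9766 mV.
Position in LSBs: (1.329902 − (0)) × 2048/2 = 1361.8196; rounding gives k = 1362.
V_code = 0 + (1362/2048) × 2 = 1.330078125 V.
e = 1.329902 − (1.330078125) = −176 µV.

−176 µV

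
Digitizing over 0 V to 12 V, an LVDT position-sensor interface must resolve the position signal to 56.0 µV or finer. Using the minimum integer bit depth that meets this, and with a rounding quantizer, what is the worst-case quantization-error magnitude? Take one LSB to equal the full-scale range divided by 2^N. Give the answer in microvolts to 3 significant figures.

22.9 µV

Range is 12 V.
Need 2^N ≥ 12 V / 56.0 µV = 214300 → N_min = 18.
Step size = 12/262144 V = 45.776 µV.
Max error for round-to-nearest is LSB/2 = 22.9 µV.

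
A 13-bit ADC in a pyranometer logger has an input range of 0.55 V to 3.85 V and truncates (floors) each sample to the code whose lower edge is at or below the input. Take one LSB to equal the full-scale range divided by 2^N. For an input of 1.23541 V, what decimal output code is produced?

Span: 3.85 V − (0.55 V) = 3.3 V. LSB = 3.3 V / 2^13 ≈ 402.8 µV.
V_in − V_min = 1.23541 − (0.55) = 0.68541 V.
Divide by LSB: 0.68541 × 8192/3.3 = 1701.4784.
Truncating gives code 1701.

1701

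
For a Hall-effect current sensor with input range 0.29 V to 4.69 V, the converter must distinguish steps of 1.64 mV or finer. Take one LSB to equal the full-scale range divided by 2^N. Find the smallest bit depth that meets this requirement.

12 bits

Span: 4.69 V − (0.29 V) = 4.4 V.
4.4 V / 1.64 mV = 2683. Since 2^11 = 2048 and 2^12 = 4096, N = 12.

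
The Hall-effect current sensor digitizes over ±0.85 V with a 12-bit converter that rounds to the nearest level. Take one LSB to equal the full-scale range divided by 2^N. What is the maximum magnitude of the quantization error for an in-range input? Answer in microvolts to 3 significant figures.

The full-scale span is 0.85 − (-0.85) = 1.7 V.
Step size = 1.7/4096 V = 415.04 µV.
|e|_max = LSB/2 = 208 µV.

208 µV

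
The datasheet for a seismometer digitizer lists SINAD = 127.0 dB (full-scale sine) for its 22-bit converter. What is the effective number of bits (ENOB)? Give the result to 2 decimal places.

20.80 bits

ENOB = (127.0 − 1.76)/6.02 = 20.8040 bits.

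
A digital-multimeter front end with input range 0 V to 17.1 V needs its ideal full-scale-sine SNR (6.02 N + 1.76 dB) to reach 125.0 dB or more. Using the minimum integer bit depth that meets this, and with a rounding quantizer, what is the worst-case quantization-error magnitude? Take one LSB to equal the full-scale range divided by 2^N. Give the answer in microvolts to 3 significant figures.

4.08 µV

Span = 17.1 V.
Required N = ⌈(125.0 − 1.76)/6.02⌉ = ⌈20.472⌉ = 21.
One LSB is 17.1 V / 2097152 = 8.1539 µV.
Half an LSB is 4.08 µV.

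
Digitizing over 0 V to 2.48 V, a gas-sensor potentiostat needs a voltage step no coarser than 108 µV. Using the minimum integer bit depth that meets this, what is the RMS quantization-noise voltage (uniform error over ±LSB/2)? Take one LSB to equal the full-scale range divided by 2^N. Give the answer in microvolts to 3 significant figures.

21.8 µV

Range is 2.48 V.
Required number of levels: 2.48/108 µV = 22963; smallest N with 2^N ≥ that is 15.
One LSB is 2.48 V / 32768 = 75.684 µV.
RMS noise = LSB/√12 = 21.8 µV.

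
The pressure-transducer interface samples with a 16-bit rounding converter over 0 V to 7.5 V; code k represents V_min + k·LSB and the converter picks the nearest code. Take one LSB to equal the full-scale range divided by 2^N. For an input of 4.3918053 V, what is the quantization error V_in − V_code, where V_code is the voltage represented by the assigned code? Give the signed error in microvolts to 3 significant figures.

+20.6 µV

V_FS = 7.5 V. LSB = 7.5 V / 2^16 ≈ 114.4 µV.
Position in LSBs: (4.3918053 − (0)) × 65536/7.5 = 38376.1803; rounding gives k = 38376.
Reconstructed level: 0 + 38376 × 7.5/65536 V = 4.3917846680 V.
Error = V_in − V_code = 4.3918053 − (4.3917846680) = +20.6 µV.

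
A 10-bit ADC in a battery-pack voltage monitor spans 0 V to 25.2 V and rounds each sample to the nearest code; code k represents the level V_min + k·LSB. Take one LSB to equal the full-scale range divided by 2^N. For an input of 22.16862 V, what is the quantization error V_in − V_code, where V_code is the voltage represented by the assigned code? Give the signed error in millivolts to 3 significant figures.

−4.43 mV

V_FS = 25.2 V. LSB = 25.2 V / 2^10 ≈ 24.61 mV.
(V_in − V_min)/LSB = (22.16862 − (0)) × 1024/25.2 = 900.8201 → nearest code k = 901.
V_code = V_min + k × range/2^10 = 0 + 901 × 25.2/1024 = 22.17304688 V.
Error = V_in − V_code = 22.16862 − (22.17304688) = −4.43 mV.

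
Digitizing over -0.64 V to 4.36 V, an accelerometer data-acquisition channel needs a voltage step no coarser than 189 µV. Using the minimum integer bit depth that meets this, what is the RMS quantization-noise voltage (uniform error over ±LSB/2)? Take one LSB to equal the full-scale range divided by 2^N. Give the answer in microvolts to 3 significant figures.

44.0 µV

Full-scale range = 4.36 V − (-0.64 V) = 5 V.
Levels needed ≥ 5/189 µV = 26460. 2^15 = 32768 suffices, so N_min = 15.
LSB = 5 V / 2^15 = 152.59 µV.
RMS noise = LSB/√12 = 44.0 µV.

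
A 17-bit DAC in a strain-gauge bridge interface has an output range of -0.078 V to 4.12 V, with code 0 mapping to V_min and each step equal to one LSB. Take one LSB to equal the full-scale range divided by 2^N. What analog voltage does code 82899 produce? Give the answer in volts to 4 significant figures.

Span: 4.12 V − (-0.078 V) = 4.198 V. LSB = 4.198 V / 2^17.
V_out = V_min + code × LSB = -0.078 V + 82899 × 4.198 V / 131072
      = -0.078 V + 2.65511 V = 2.57711 V.

2.577 V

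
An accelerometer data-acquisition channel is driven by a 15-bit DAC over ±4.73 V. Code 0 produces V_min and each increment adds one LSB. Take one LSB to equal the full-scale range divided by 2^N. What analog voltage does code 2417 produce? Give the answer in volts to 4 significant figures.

-4.032 V

Full-scale range = 4.73 V − (-4.73 V) = 9.46 V. LSB = 9.46 V / 2^15.
Output = V_min + (2417/32768) × range = -4.73 + 0.0737610 × 9.46 V
      = -4.73 + 0.697779 = -4.03222 V.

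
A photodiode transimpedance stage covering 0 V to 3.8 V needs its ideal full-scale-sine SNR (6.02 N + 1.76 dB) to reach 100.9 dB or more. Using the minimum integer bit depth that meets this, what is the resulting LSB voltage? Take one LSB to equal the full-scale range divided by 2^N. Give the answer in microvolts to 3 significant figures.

V_FS = 3.8 V.
6.02 N + 1.76 ≥ 100.9 gives N ≥ 16.468, so the minimum integer is 17.
LSB = 3.8 V / 2^17 = 29.0 µV.

29.0 µV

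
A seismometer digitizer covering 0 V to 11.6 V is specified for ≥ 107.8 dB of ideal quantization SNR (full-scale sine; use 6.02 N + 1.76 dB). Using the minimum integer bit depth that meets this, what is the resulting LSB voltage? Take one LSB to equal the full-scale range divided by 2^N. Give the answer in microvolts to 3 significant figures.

Range is 11.6 V.
Required N = ⌈(107.8 − 1.76)/6.02⌉ = ⌈17.615⌉ = 18.
One LSB is 11.6 V / 262144 = 44.3 µV.

44.3 µV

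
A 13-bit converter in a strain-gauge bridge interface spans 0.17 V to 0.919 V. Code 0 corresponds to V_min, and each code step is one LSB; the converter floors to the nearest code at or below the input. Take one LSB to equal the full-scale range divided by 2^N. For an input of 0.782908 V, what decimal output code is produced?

Span: 0.919 V − (0.17 V) = 0.749 V. LSB = 0.749 V / 2^13 ≈ 91.43 µV.
V_in − V_min = 0.782908 − (0.17) = 0.612908 V.
Divide by LSB: 0.612908 × 8192/0.749 = 6703.5278.
Truncating gives code 6703.

6703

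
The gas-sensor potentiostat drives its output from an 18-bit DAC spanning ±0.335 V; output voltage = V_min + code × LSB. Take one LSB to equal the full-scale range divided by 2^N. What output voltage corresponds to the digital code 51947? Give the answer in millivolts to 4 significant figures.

Range = 0.335 − (-0.335) = 0.67 V. LSB = 0.67 V / 2^18.
V_out = V_min + code × LSB = -0.335 V + 51947 × 0.67 V / 262144
      = -0.335 V + 0.132769 V = -0.202231 V.

-202.2 mV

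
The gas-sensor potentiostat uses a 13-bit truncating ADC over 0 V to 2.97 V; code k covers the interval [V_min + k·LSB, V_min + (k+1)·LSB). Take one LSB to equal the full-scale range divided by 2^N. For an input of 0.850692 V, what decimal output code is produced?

Span = 2.97 V. LSB = 2.97 V / 2^13 ≈ 362.5 µV.
(V_in − V_min) × 2^13/range = (0.850692 − (0)) × 8192/2.97 = 2346.420.
Floor → code = 2346.

2346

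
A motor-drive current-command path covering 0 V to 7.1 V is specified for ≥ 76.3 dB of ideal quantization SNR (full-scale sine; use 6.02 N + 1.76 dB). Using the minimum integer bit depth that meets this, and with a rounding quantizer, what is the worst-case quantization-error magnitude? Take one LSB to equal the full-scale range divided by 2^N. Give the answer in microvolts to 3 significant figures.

433 µV

V_FS = 7.1 V.
N ≥ (76.3 − 1.76)/6.02 = 12.382 → N_min = 13.
One LSB is 7.1 V / 8192 = 0.86670 mV.
Half an LSB is 433 µV.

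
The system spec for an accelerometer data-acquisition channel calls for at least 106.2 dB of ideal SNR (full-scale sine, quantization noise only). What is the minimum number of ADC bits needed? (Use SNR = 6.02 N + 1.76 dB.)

18 bits

Required N = ⌈(106.2 − 1.76)/6.02⌉ = ⌈17.349⌉ = 18.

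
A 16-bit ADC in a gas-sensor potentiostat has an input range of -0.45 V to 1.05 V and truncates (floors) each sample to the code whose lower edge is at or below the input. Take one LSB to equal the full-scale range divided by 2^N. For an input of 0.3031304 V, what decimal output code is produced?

32904

Full-scale range = 1.05 V − (-0.45 V) = 1.5 V. LSB = 1.5 V / 2^16 ≈ 22.89 µV.
V_in − V_min = 0.3031304 − (-0.45) = 0.7531304 V.
Divide by LSB: 0.7531304 × 65536/1.5 = 32904.7693.
Truncating gives code 32904.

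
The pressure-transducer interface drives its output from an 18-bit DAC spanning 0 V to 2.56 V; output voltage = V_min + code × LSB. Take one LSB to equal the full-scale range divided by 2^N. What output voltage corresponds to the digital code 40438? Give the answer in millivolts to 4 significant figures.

V_FS = 2.56 V. LSB = 2.56 V / 2^18.
V_out = 0 + 40438 × (2.56/262144) V
      = 0 V + 0.394902 V = 0.394902 V.

394.9 mV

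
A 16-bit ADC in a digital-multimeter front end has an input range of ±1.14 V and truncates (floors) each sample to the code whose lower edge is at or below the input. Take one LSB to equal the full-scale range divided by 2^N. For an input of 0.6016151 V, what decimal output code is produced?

The full-scale span is 1.14 − (-1.14) = 2.28 V. LSB = 2.28 V / 2^16 ≈ 34.79 µV.
(V_in − V_min) × 2^16/range = (0.6016151 − (-1.14)) × 65536/2.28 = 50060.740.
Floor → code = 50060.

50060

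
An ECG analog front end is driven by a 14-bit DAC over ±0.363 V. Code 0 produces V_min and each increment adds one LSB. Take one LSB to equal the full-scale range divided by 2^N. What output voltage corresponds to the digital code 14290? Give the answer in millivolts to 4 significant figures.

Full-scale range = 0.363 V − (-0.363 V) = 0.726 V. LSB = 0.726 V / 2^14.
V_out = -0.363 + 14290 × (0.726/16384) V
      = -0.363 + 0.633212 = 0.270212 V.

270.2 mV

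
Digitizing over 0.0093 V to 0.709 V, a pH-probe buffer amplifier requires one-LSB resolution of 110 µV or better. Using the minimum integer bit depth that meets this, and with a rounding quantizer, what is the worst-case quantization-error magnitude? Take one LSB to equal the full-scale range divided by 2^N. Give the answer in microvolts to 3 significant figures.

42.7 µV

Full-scale range = 0.709 V − (0.0093 V) = 0.6997 V.
Required number of levels: 0.6997/110 µV = 6360.9; smallest N with 2^N ≥ that is 13.
One LSB is 0.6997 V / 8192 = 85.413 µV.
|e|_max = LSB/2 = 42.7 µV.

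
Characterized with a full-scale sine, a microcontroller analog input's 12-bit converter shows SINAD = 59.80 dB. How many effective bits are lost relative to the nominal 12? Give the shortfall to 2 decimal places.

ENOB = (SINAD − 1.76)/6.02 = (59.80 − 1.76)/6.02 = 9.6412 bits.
Lost resolution: 12 − 9.6412 = 2.3588 bits.

2.36 bits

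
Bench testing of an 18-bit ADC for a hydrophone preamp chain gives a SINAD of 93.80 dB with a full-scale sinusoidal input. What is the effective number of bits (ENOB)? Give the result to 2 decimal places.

(93.80 − 1.76) / 6.02 = 92.04/6.02 = 15.2890 effective bits.

15.29 bits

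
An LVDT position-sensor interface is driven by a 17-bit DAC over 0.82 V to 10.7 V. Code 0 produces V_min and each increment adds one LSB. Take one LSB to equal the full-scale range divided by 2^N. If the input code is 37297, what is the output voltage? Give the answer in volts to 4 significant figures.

3.631 V

Full-scale range = 10.7 V − (0.82 V) = 9.88 V. LSB = 9.88 V / 2^17.
Output = V_min + (37297/131072) × range = 0.82 + 0.284554 × 9.88 V
      = 0.82 + 2.81139 = 3.63139 V.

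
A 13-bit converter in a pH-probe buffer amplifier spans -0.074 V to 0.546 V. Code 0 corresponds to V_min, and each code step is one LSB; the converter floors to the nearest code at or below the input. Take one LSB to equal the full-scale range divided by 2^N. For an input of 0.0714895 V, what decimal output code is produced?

Full-scale range = 0.546 V − (-0.074 V) = 0.62 V. LSB = 0.62 V / 2^13 ≈ 75.68 µV.
code = ⌊(V_in − V_min)/LSB⌋ = ⌊(V_in − V_min) × 2^13 / range⌋
     = ⌊(0.0714895 − (-0.074)) × 8192 / 0.62⌋ = ⌊0.1454895 × 8192/0.62⌋
     = ⌊1922.339⌋ = 1922.

1922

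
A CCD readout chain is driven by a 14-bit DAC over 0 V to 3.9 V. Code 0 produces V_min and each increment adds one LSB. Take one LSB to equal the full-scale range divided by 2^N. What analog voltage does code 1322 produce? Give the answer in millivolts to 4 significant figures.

Span = 3.9 V. LSB = 3.9 V / 2^14.
Output = V_min + (1322/16384) × range = 0 + 0.0806885 × 3.9 V
      = 0 V + 0.314685 V = 0.314685 V.

314.7 mV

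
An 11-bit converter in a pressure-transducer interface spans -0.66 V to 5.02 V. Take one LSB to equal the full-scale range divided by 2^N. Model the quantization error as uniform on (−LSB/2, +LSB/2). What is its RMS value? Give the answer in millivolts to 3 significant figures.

0.801 mV

Range = 5.02 − (-0.66) = 5.68 V.
One LSB is 5.68 V / 2048 = 2.7734 mV.
For a uniform distribution on [−LSB/2, +LSB/2], V_rms = LSB/√12 = 2.7734 mV/3.4641 = 0.801 mV.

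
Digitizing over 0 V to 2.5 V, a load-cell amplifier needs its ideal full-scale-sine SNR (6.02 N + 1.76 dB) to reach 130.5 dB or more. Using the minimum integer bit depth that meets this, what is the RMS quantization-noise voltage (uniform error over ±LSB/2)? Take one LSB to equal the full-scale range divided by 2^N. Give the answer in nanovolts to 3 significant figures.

172 nV

V_FS = 2.5 V.
Required N = ⌈(130.5 − 1.76)/6.02⌉ = ⌈21.385⌉ = 22.
LSB = 2.5 V / 2^22 = 0.59605 µV.
σ_q = LSB/√12 = 0.59605 µV/3.4641 = 172 nV.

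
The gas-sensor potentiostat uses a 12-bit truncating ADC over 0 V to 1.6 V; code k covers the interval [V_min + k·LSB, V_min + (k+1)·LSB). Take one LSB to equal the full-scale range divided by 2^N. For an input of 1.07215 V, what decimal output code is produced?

Span = 1.6 V. LSB = 1.6 V / 2^12 ≈ 390.6 µV.
V_in − V_min = 1.07215 − (0) = 1.07215 V.
Divide by LSB: 1.07215 × 4096/1.6 = 2744.7040.
Truncating gives code 2744.

2744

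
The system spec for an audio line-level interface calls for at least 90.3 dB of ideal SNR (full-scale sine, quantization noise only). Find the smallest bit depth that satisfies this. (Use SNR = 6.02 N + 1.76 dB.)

15 bits

N ≥ (90.3 − 1.76)/6.02 = 14.708 → N_min = 15.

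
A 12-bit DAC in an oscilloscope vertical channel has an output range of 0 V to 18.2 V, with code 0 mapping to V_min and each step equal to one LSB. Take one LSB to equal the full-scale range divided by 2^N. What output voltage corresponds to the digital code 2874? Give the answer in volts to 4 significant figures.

Range is 18.2 V. LSB = 18.2 V / 2^12.
Output = V_min + (2874/4096) × range = 0 + 0.701660 × 18.2 V
      = 0 + 12.7702 = 12.7702 V.

12.77 V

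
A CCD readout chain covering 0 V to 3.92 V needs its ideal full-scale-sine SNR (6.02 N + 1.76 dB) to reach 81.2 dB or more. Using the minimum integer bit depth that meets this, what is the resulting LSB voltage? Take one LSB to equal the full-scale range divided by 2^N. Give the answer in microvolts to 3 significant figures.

239 µV

Span = 3.92 V.
Required N = ⌈(81.2 − 1.76)/6.02⌉ = ⌈13.196⌉ = 14.
LSB = 3.92 V ÷ 2^14 = 3.92/16384 V = 239 µV.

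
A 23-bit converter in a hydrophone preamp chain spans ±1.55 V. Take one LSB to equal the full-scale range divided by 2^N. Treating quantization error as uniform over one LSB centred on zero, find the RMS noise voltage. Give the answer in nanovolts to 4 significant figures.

Span: 1.55 V − (-1.55 V) = 3.1 V.
Step size = 3.1/8388608 V = 369.549 nV.
V_rms = LSB/√12 = 369.549 nV / √12 = 106.7 nV.

106.7 nV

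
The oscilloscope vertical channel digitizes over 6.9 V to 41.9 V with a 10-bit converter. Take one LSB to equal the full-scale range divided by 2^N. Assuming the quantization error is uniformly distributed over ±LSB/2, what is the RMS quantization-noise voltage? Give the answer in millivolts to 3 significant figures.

Span: 41.9 V − (6.9 V) = 35 V.
LSB = 35 V / 2^10 = 34.180 mV.
σ_q = LSB/√12 = 34.180 mV/3.4641 = 9.87 mV.

9.87 mV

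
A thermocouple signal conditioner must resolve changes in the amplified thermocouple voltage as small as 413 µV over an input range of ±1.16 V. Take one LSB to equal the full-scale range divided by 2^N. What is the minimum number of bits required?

Range = 1.16 − (-1.16) = 2.32 V.
Need 2^N ≥ 2.32 V / 413 µV = 5617 → N_min = 13.

13 bits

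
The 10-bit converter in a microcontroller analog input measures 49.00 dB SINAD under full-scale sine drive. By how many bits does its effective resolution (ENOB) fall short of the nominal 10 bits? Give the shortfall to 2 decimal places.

2.15 bits

ENOB = (SINAD − 1.76)/6.02 = (49.00 − 1.76)/6.02 = 7.8472 bits.
Lost resolution: 10 − 7.8472 = 2.1528 bits.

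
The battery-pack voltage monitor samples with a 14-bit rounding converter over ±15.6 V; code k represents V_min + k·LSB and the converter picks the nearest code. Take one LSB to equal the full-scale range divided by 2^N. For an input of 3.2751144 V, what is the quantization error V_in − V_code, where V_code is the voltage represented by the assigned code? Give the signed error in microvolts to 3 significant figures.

Range = 15.6 − (-15.6) = 31.2 V. LSB = 31.2 V / 2^14 ≈ 1.904 mV.
Position in LSBs: (3.2751144 − (-15.6)) × 16384/31.2 = 9911.8549; rounding gives k = 9912.
Reconstructed level: -15.6 + 9912 × 31.2/16384 V = 3.2753906250 V.
Error = V_in − V_code = 3.2751144 − (3.2753906250) = −276 µV.

−276 µV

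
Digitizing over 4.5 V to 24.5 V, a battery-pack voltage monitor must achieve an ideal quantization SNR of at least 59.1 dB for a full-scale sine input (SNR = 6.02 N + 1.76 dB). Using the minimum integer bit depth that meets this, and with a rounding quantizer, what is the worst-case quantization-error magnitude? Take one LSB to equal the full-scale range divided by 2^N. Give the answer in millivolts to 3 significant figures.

9.77 mV

Span: 24.5 V − (4.5 V) = 20 V.
Required N = ⌈(59.1 − 1.76)/6.02⌉ = ⌈9.525⌉ = 10.
LSB = 20 V ÷ 2^10 = 20/1024 V = 19.531 mV.
Half an LSB is 9.77 mV.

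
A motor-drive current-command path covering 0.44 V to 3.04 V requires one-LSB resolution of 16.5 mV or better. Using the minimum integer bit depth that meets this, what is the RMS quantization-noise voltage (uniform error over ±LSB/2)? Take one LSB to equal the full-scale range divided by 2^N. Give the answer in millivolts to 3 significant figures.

2.93 mV

Span: 3.04 V − (0.44 V) = 2.6 V.
2.6 V / 16.5 mV = 157.6. Since 2^7 = 128 and 2^8 = 256, N = 8.
Step size = 2.6/256 V = 10.156 mV.
V_rms = LSB/√12 = 2.93 mV.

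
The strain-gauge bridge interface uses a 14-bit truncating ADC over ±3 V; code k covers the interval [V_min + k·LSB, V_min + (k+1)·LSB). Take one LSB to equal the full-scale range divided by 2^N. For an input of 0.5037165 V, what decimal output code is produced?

9567

Span: 3 V − (-3 V) = 6 V. LSB = 6 V / 2^14 ≈ 366.2 µV.
code = ⌊(V_in − V_min)/LSB⌋ = ⌊(V_in − V_min) × 2^14 / range⌋
     = ⌊(0.5037165 − (-3)) × 16384 / 6⌋ = ⌊3.5037165 × 16384/6⌋
     = ⌊9567.482⌋ = 9567.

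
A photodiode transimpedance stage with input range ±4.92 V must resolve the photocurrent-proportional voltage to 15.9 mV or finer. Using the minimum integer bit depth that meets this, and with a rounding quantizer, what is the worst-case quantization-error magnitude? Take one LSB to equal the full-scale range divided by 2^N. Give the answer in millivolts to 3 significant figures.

Span: 4.92 V − (-4.92 V) = 9.84 V.
Required number of levels: 9.84/15.9 mV = 618.87; smallest N with 2^N ≥ that is 10.
LSB = 9.84 V / 2^10 = 9.6094 mV.
|e|_max = LSB/2 = 4.80 mV.

4.80 mV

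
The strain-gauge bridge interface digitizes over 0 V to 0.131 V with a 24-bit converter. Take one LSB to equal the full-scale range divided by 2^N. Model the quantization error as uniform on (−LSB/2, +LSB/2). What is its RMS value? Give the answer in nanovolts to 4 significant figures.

Full-scale range = 0.131 V.
LSB = 0.131 V ÷ 2^24 = 0.131/16777216 V = 7.80821 nV.
V_rms = LSB/√12 = 7.80821 nV / √12 = 2.254 nV.

2.254 nV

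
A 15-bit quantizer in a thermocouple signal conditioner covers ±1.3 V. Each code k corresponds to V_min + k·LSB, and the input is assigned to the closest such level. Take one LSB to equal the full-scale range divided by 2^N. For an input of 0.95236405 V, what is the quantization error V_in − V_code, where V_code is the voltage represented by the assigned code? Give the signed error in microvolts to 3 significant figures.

−22.4 µV

Range = 1.3 − (-1.3) = 2.6 V. LSB = 2.6 V / 2^15 ≈ 79.35 µV.
(0.95236405 − (-1.3)) / LSB = 2.25236405 × 32768/2.6 = 28386.7174. Nearest integer: k = 28387.
V_code = V_min + k × range/2^15 = -1.3 + 28387 × 2.6/32768 = 0.95238647461 V.
Error = V_in − V_code = 0.95236405 − (0.95238647461) = −22.4 µV.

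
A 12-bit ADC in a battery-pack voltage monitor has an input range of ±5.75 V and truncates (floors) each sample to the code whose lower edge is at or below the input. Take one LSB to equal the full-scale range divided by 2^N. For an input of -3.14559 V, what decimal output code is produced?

The full-scale span is 5.75 − (-5.75) = 11.5 V. LSB = 11.5 V / 2^12 ≈ 2.808 mV.
(V_in − V_min) × 2^12/range = (-3.14559 − (-5.75)) × 4096/11.5 = 927.623.
Floor → code = 927.

927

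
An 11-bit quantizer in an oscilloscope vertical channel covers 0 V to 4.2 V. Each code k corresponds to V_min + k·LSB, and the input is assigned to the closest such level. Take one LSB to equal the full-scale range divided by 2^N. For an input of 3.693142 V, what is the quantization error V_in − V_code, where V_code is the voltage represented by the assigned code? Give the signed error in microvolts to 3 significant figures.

Range is 4.2 V. LSB = 4.2 V / 2^11 ≈ 2.051 mV.
(3.693142 − (0)) / LSB = 3.693142 × 2048/4.2 = 1800.8464. Nearest integer: k = 1801.
Reconstructed level: 0 + 1801 × 4.2/2048 V = 3.693457031 V.
e = 3.693142 − (3.693457031) = −315 µV.

−315 µV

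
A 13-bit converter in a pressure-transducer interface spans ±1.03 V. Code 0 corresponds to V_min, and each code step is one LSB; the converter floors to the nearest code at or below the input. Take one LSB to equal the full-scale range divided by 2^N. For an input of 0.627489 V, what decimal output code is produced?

Full-scale range = 1.03 V − (-1.03 V) = 2.06 V. LSB = 2.06 V / 2^13 ≈ 251.5 µV.
V_in − V_min = 0.627489 − (-1.03) = 1.657489 V.
Divide by LSB: 1.657489 × 8192/2.06 = 6591.3349.
Truncating gives code 6591.

6591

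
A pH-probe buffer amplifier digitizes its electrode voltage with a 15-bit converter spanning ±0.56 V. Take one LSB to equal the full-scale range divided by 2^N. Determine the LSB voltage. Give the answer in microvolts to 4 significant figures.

34.18 µV

Range = 0.56 − (-0.56) = 1.12 V.
2^15 = 32768 levels.
One LSB is 1.12 V / 32768 = 34.18 µV.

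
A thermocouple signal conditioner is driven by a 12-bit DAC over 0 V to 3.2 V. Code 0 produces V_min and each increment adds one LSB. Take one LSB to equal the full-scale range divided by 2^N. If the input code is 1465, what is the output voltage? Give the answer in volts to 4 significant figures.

1.145 V

Range is 3.2 V. LSB = 3.2 V / 2^12.
Output = V_min + (1465/4096) × range = 0 + 0.357666 × 3.2 V
      = 0 + 1.14453 = 1.14453 V.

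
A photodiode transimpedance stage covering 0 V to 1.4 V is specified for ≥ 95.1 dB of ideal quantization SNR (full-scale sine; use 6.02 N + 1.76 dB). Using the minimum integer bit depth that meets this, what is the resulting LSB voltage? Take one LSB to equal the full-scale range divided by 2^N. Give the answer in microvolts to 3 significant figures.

Span = 1.4 V.
N ≥ (95.1 − 1.76)/6.02 = 15.505 → N_min = 16.
LSB = 1.4 V / 2^16 = 21.4 µV.

21.4 µV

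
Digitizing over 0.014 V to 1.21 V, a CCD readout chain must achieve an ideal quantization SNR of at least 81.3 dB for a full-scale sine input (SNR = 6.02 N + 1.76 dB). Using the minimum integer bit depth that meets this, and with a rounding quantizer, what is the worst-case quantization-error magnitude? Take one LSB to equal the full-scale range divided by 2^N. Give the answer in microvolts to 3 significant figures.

36.5 µV

The full-scale span is 1.21 − (0.014) = 1.196 V.
Required N = ⌈(81.3 − 1.76)/6.02⌉ = ⌈13.213⌉ = 14.
One LSB is 1.196 V / 16384 = 72.998 µV.
|e|_max = LSB/2 = 36.5 µV.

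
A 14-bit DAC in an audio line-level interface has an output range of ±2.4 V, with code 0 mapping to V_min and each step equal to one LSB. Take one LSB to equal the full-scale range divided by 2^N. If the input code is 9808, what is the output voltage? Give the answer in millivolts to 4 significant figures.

Range = 2.4 − (-2.4) = 4.8 V. LSB = 4.8 V / 2^14.
Output = V_min + (9808/16384) × range = -2.4 + 0.598633 × 4.8 V
      = -2.4 V + 2.87344 V = 0.473438 V.

473.4 mV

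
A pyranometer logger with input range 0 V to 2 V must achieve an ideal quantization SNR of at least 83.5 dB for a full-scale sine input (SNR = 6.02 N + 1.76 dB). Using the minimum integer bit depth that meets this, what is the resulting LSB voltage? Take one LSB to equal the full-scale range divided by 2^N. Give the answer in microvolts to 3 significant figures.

122 µV

Span = 2 V.
Required N = ⌈(83.5 − 1.76)/6.02⌉ = ⌈13.578⌉ = 14.
LSB = 2 V ÷ 2^14 = 2/16384 V = 122 µV.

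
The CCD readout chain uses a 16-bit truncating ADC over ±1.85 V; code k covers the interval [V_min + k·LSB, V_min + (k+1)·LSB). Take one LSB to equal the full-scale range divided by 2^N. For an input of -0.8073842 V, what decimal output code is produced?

Span: 1.85 V − (-1.85 V) = 3.7 V. LSB = 3.7 V / 2^16 ≈ 56.46 µV.
code = ⌊(V_in − V_min)/LSB⌋ = ⌊(V_in − V_min) × 2^16 / range⌋
     = ⌊(-0.8073842 − (-1.85)) × 65536 / 3.7⌋ = ⌊1.0426158 × 65536/3.7⌋
     = ⌊18467.262⌋ = 18467.

18467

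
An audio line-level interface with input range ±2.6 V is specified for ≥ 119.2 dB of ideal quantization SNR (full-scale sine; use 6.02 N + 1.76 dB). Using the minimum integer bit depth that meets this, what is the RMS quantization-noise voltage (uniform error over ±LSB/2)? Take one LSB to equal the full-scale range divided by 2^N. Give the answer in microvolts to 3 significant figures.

Range = 2.6 − (-2.6) = 5.2 V.
Required N = ⌈(119.2 − 1.76)/6.02⌉ = ⌈19.508⌉ = 20.
Step size = 5.2/1048576 V = 4.9591 µV.
V_rms = LSB/√12 = 1.43 µV.

1.43 µV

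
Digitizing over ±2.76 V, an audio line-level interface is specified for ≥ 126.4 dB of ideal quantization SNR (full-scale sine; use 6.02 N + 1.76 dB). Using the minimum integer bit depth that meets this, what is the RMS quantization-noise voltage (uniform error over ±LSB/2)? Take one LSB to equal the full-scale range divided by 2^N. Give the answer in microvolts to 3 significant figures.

The full-scale span is 2.76 − (-2.76) = 5.52 V.
N ≥ (126.4 − 1.76)/6.02 = 20.704 → N_min = 21.
One LSB is 5.52 V / 2097152 = 2.6321 µV.
RMS noise = LSB/√12 = 0.760 µV.

0.760 µV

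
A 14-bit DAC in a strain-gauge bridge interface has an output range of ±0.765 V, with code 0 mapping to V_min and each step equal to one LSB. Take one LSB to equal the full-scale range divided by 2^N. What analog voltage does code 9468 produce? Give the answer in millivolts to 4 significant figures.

119.2 mV

Range = 0.765 − (-0.765) = 1.53 V. LSB = 1.53 V / 2^14.
V_out = V_min + code × LSB = -0.765 V + 9468 × 1.53 V / 16384
      = -0.765 V + 0.884158 V = 0.119158 V.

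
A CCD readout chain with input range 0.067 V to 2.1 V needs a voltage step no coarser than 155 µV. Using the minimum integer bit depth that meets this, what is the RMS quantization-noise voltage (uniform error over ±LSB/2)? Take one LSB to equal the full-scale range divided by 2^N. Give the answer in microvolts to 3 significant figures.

Full-scale range = 2.1 V − (0.067 V) = 2.033 V.
2.033 V / 155 µV = 13120. Since 2^13 = 8192 and 2^14 = 16384, N = 14.
One LSB is 2.033 V / 16384 = 124.08 µV.
RMS noise = LSB/√12 = 35.8 µV.

35.8 µV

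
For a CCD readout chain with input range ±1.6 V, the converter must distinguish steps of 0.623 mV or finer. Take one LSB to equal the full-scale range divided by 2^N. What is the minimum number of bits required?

13 bits

Range = 1.6 − (-1.6) = 3.2 V.
Levels needed ≥ 3.2/0.623 mV = 5136. 2^13 = 8192 suffices, so N_min = 13.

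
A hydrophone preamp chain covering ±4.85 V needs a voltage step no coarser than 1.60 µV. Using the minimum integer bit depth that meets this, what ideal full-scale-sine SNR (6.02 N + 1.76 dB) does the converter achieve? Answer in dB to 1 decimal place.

Range = 4.85 − (-4.85) = 9.7 V.
Levels needed ≥ 9.7/1.60 µV = 6.062e6. 2^23 = 8388608 suffices, so N_min = 23.
Ideal SNR at N = 23: 6.02·23 + 1.76 = 140.2 dB.

140.2 dB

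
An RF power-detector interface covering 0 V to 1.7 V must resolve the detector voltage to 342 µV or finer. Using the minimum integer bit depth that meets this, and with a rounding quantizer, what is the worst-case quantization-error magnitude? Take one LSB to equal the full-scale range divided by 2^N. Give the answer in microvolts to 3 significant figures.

104 µV

V_FS = 1.7 V.
1.7 V / 342 µV = 4971. Since 2^12 = 4096 and 2^13 = 8192, N = 13.
LSB = 1.7 V / 2^13 = 207.52 µV.
|e|_max = LSB/2 = 104 µV.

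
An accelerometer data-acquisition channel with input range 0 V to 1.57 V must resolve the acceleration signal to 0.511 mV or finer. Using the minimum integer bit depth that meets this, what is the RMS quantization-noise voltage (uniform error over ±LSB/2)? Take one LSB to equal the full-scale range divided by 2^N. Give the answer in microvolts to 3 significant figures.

Full-scale range = 1.57 V.
Need 2^N ≥ 1.57 V / 0.511 mV = 3072 → N_min = 12.
Step size = 1.57/4096 V = 383.30 µV.
V_rms = LSB/√12 = 111 µV.

111 µV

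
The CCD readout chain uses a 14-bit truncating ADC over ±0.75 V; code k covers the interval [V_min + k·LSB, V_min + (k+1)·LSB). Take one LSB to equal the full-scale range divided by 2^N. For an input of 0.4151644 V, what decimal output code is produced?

12726

The full-scale span is 0.75 − (-0.75) = 1.5 V. LSB = 1.5 V / 2^14 ≈ 91.55 µV.
V_in − V_min = 0.4151644 − (-0.75) = 1.1651644 V.
Divide by LSB: 1.1651644 × 16384/1.5 = 12726.7024.
Truncating gives code 12726.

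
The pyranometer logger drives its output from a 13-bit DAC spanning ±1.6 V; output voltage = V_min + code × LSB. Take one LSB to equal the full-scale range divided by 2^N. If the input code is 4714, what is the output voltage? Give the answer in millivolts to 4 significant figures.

241.4 mV

Range = 1.6 − (-1.6) = 3.2 V. LSB = 3.2 V / 2^13.
V_out = V_min + code × LSB = -1.6 V + 4714 × 3.2 V / 8192
      = -1.6 + 1.84141 = 0.241406 V.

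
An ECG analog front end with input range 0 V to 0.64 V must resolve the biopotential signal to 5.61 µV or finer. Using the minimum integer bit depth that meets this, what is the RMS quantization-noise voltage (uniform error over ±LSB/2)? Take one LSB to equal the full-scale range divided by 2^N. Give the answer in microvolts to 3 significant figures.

Range is 0.64 V.
Levels needed ≥ 0.64/5.61 µV = 114100. 2^17 = 131072 suffices, so N_min = 17.
Step size = 0.64/131072 V = 4.8828 µV.
RMS noise = LSB/√12 = 1.41 µV.

1.41 µV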